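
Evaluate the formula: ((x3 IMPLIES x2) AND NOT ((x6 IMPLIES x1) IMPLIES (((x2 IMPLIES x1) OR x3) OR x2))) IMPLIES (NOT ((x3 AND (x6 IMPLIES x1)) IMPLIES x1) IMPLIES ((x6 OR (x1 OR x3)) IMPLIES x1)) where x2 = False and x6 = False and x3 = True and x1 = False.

x3 IMPLIES x2 = True IMPLIES False = False
x6 IMPLIES x1 = False IMPLIES False = True
x2 IMPLIES x1 = False IMPLIES False = True
(x2 IMPLIES x1) OR x3 = True OR True = True
((x2 IMPLIES x1) OR x3) OR x2 = True OR False = True
(x6 IMPLIES x1) IMPLIES (((x2 IMPLIES x1) OR x3) OR x2) = True IMPLIES True = True
NOT ((x6 IMPLIES x1) IMPLIES (((x2 IMPLIES x1) OR x3) OR x2)) = NOT True = False
(x3 IMPLIES x2) AND NOT ((x6 IMPLIES x1) IMPLIES (((x2 IMPLIES x1) OR x3) OR x2)) = False AND False = False
x6 IMPLIES x1 = False IMPLIES False = True
x3 AND (x6 IMPLIES x1) = True AND True = True
(x3 AND (x6 IMPLIES x1)) IMPLIES x1 = True IMPLIES False = False
NOT ((x3 AND (x6 IMPLIES x1)) IMPLIES x1) = NOT False = True
x1 OR x3 = False OR True = True
x6 OR (x1 OR x3) = False OR True = True
(x6 OR (x1 OR x3)) IMPLIES x1 = True IMPLIES False = False
NOT ((x3 AND (x6 IMPLIES x1)) IMPLIES x1) IMPLIES ((x6 OR (x1 OR x3)) IMPLIES x1) = True IMPLIES False = False
((x3 IMPLIES x2) AND NOT ((x6 IMPLIES x1) IMPLIES (((x2 IMPLIES x1) OR x3) OR x2))) IMPLIES (NOT ((x3 AND (x6 IMPLIES x1)) IMPLIES x1) IMPLIES ((x6 OR (x1 OR x3)) IMPLIES x1)) = False IMPLIES False = True

True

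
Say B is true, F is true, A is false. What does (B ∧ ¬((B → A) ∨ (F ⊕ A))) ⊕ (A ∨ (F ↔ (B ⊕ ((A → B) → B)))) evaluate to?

False

B → A = True → False = False
F ⊕ A = True ⊕ False = True
(B → A) ∨ (F ⊕ A) = False ∨ True = True
¬((B → A) ∨ (F ⊕ A)) = ¬True = False
B ∧ ¬((B → A) ∨ (F ⊕ A)) = True ∧ False = False
A → B = False → True = True
(A → B) → B = True → True = True
B ⊕ ((A → B) → B) = True ⊕ True = False
F ↔ (B ⊕ ((A → B) → B)) = True ↔ False = False
A ∨ (F ↔ (B ⊕ ((A → B) → B))) = False ∨ False = False
(B ∧ ¬((B → A) ∨ (F ⊕ A))) ⊕ (A ∨ (F ↔ (B ⊕ ((A → B) → B)))) = False ⊕ False = False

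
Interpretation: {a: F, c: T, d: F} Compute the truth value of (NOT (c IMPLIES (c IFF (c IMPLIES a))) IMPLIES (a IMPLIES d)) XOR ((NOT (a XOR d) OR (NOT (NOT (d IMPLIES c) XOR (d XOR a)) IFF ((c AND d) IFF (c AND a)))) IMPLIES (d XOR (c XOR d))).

Substituting a=F, c=T, d=F:
c IMPLIES a = T IMPLIES F = F
c IFF (c IMPLIES a) = T IFF F = F
c IMPLIES (c IFF (c IMPLIES a)) = T IMPLIES F = F
NOT (c IMPLIES (c IFF (c IMPLIES a))) = NOT F = T
a IMPLIES d = F IMPLIES F = T
NOT (c IMPLIES (c IFF (c IMPLIES a))) IMPLIES (a IMPLIES d) = T IMPLIES T = T
a XOR d = F XOR F = F
NOT (a XOR d) = NOT F = T
d IMPLIES c = F IMPLIES T = T
NOT (d IMPLIES c) = NOT T = F
d XOR a = F XOR F = F
NOT (d IMPLIES c) XOR (d XOR a) = F XOR F = F
NOT (NOT (d IMPLIES c) XOR (d XOR a)) = NOT F = T
c AND d = T AND F = F
c AND a = T AND F = F
(c AND d) IFF (c AND a) = F IFF F = T
NOT (NOT (d IMPLIES c) XOR (d XOR a)) IFF ((c AND d) IFF (c AND a)) = T IFF T = T
NOT (a XOR d) OR (NOT (NOT (d IMPLIES c) XOR (d XOR a)) IFF ((c AND d) IFF (c AND a))) = T OR T = T
c XOR d = T XOR F = T
d XOR (c XOR d) = F XOR T = T
(NOT (a XOR d) OR (NOT (NOT (d IMPLIES c) XOR (d XOR a)) IFF ((c AND d) IFF (c AND a)))) IMPLIES (d XOR (c XOR d)) = T IMPLIES T = T
(NOT (c IMPLIES (c IFF (c IMPLIES a))) IMPLIES (a IMPLIES d)) XOR ((NOT (a XOR d) OR (NOT (NOT (d IMPLIES c) XOR (d XOR a)) IFF ((c AND d) IFF (c AND a)))) IMPLIES (d XOR (c XOR d))) = T XOR T = F

F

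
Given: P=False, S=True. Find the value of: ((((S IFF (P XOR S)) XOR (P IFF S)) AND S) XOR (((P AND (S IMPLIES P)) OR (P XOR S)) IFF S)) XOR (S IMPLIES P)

False

P XOR S = False XOR True = True
S IFF (P XOR S) = True IFF True = True
P IFF S = False IFF True = False
(S IFF (P XOR S)) XOR (P IFF S) = True XOR False = True
((S IFF (P XOR S)) XOR (P IFF S)) AND S = True AND True = True
S IMPLIES P = True IMPLIES False = False
P AND (S IMPLIES P) = False AND False = False
P XOR S = False XOR True = True
(P AND (S IMPLIES P)) OR (P XOR S) = False OR True = True
((P AND (S IMPLIES P)) OR (P XOR S)) IFF S = True IFF True = True
(((S IFF (P XOR S)) XOR (P IFF S)) AND S) XOR (((P AND (S IMPLIES P)) OR (P XOR S)) IFF S) = True XOR True = False
S IMPLIES P = True IMPLIES False = False
((((S IFF (P XOR S)) XOR (P IFF S)) AND S) XOR (((P AND (S IMPLIES P)) OR (P XOR S)) IFF S)) XOR (S IMPLIES P) = False XOR False = False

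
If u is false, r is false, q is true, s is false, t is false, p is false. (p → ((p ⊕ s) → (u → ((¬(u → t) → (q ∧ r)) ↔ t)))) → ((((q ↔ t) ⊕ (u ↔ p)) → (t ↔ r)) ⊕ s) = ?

p ⊕ s = F ⊕ F = F
u → t = F → F = T
¬(u → t) = ¬T = F
q ∧ r = T ∧ F = F
¬(u → t) → (q ∧ r) = F → F = T
(¬(u → t) → (q ∧ r)) ↔ t = T ↔ F = F
u → ((¬(u → t) → (q ∧ r)) ↔ t) = F → F = T
(p ⊕ s) → (u → ((¬(u → t) → (q ∧ r)) ↔ t)) = F → T = T
p → ((p ⊕ s) → (u → ((¬(u → t) → (q ∧ r)) ↔ t))) = F → T = T
q ↔ t = T ↔ F = F
u ↔ p = F ↔ F = T
(q ↔ t) ⊕ (u ↔ p) = F ⊕ T = T
t ↔ r = F ↔ F = T
((q ↔ t) ⊕ (u ↔ p)) → (t ↔ r) = T → T = T
(((q ↔ t) ⊕ (u ↔ p)) → (t ↔ r)) ⊕ s = T ⊕ F = T
(p → ((p ⊕ s) → (u → ((¬(u → t) → (q ∧ r)) ↔ t)))) → ((((q ↔ t) ⊕ (u ↔ p)) → (t ↔ r)) ⊕ s) = T → T = T

T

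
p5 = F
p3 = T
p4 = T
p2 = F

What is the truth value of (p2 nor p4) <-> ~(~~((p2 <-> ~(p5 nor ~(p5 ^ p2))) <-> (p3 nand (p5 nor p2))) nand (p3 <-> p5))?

T

p2 nor p4 = F nor T = F
p5 ^ p2 = F ^ F = F
~(p5 ^ p2) = ~F = T
p5 nor ~(p5 ^ p2) = F nor T = F
~(p5 nor ~(p5 ^ p2)) = ~F = T
p2 <-> ~(p5 nor ~(p5 ^ p2)) = F <-> T = F
p5 nor p2 = F nor F = T
p3 nand (p5 nor p2) = T nand T = F
(p2 <-> ~(p5 nor ~(p5 ^ p2))) <-> (p3 nand (p5 nor p2)) = F <-> F = T
~((p2 <-> ~(p5 nor ~(p5 ^ p2))) <-> (p3 nand (p5 nor p2))) = ~T = F
~~((p2 <-> ~(p5 nor ~(p5 ^ p2))) <-> (p3 nand (p5 nor p2))) = ~F = T
p3 <-> p5 = T <-> F = F
~~((p2 <-> ~(p5 nor ~(p5 ^ p2))) <-> (p3 nand (p5 nor p2))) nand (p3 <-> p5) = T nand F = T
~(~~((p2 <-> ~(p5 nor ~(p5 ^ p2))) <-> (p3 nand (p5 nor p2))) nand (p3 <-> p5)) = ~T = F
(p2 nor p4) <-> ~(~~((p2 <-> ~(p5 nor ~(p5 ^ p2))) <-> (p3 nand (p5 nor p2))) nand (p3 <-> p5)) = F <-> F = T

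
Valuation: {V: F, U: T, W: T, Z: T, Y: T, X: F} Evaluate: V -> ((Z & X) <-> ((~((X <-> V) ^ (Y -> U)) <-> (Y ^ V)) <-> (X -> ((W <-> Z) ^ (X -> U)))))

Z & X = T & F = F
X <-> V = F <-> F = T
Y -> U = T -> T = T
(X <-> V) ^ (Y -> U) = T ^ T = F
~((X <-> V) ^ (Y -> U)) = ~F = T
Y ^ V = T ^ F = T
~((X <-> V) ^ (Y -> U)) <-> (Y ^ V) = T <-> T = T
W <-> Z = T <-> T = T
X -> U = F -> T = T
(W <-> Z) ^ (X -> U) = T ^ T = F
X -> ((W <-> Z) ^ (X -> U)) = F -> F = T
(~((X <-> V) ^ (Y -> U)) <-> (Y ^ V)) <-> (X -> ((W <-> Z) ^ (X -> U))) = T <-> T = T
(Z & X) <-> ((~((X <-> V) ^ (Y -> U)) <-> (Y ^ V)) <-> (X -> ((W <-> Z) ^ (X -> U)))) = F <-> T = F
V -> ((Z & X) <-> ((~((X <-> V) ^ (Y -> U)) <-> (Y ^ V)) <-> (X -> ((W <-> Z) ^ (X -> U))))) = F -> F = T

T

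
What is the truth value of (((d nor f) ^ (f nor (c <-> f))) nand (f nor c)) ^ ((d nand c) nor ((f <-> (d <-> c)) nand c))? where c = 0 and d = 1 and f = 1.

1

d nor f = 1 nor 1 = 0
c <-> f = 0 <-> 1 = 0
f nor (c <-> f) = 1 nor 0 = 0
(d nor f) ^ (f nor (c <-> f)) = 0 ^ 0 = 0
f nor c = 1 nor 0 = 0
((d nor f) ^ (f nor (c <-> f))) nand (f nor c) = 0 nand 0 = 1
d nand c = 1 nand 0 = 1
d <-> c = 1 <-> 0 = 0
f <-> (d <-> c) = 1 <-> 0 = 0
(f <-> (d <-> c)) nand c = 0 nand 0 = 1
(d nand c) nor ((f <-> (d <-> c)) nand c) = 1 nor 1 = 0
(((d nor f) ^ (f nor (c <-> f))) nand (f nor c)) ^ ((d nand c) nor ((f <-> (d <-> c)) nand c)) = 1 ^ 0 = 1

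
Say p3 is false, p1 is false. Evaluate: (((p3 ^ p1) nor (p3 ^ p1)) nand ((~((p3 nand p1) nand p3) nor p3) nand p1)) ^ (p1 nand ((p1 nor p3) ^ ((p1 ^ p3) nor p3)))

p3 ^ p1 = F ^ F = F
p3 ^ p1 = F ^ F = F
(p3 ^ p1) nor (p3 ^ p1) = F nor F = T
p3 nand p1 = F nand F = T
(p3 nand p1) nand p3 = T nand F = T
~((p3 nand p1) nand p3) = ~T = F
~((p3 nand p1) nand p3) nor p3 = F nor F = T
(~((p3 nand p1) nand p3) nor p3) nand p1 = T nand F = T
((p3 ^ p1) nor (p3 ^ p1)) nand ((~((p3 nand p1) nand p3) nor p3) nand p1) = T nand T = F
p1 nor p3 = F nor F = T
p1 ^ p3 = F ^ F = F
(p1 ^ p3) nor p3 = F nor F = T
(p1 nor p3) ^ ((p1 ^ p3) nor p3) = T ^ T = F
p1 nand ((p1 nor p3) ^ ((p1 ^ p3) nor p3)) = F nand F = T
(((p3 ^ p1) nor (p3 ^ p1)) nand ((~((p3 nand p1) nand p3) nor p3) nand p1)) ^ (p1 nand ((p1 nor p3) ^ ((p1 ^ p3) nor p3))) = F ^ T = T

T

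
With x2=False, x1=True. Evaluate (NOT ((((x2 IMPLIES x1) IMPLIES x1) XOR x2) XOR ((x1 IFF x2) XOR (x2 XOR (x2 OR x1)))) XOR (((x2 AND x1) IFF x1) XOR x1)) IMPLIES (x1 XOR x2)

Substituting x2=False, x1=True:
x2 IMPLIES x1 = False IMPLIES True = True
(x2 IMPLIES x1) IMPLIES x1 = True IMPLIES True = True
((x2 IMPLIES x1) IMPLIES x1) XOR x2 = True XOR False = True
x1 IFF x2 = True IFF False = False
x2 OR x1 = False OR True = True
x2 XOR (x2 OR x1) = False XOR True = True
(x1 IFF x2) XOR (x2 XOR (x2 OR x1)) = False XOR True = True
(((x2 IMPLIES x1) IMPLIES x1) XOR x2) XOR ((x1 IFF x2) XOR (x2 XOR (x2 OR x1))) = True XOR True = False
NOT ((((x2 IMPLIES x1) IMPLIES x1) XOR x2) XOR ((x1 IFF x2) XOR (x2 XOR (x2 OR x1)))) = NOT False = True
x2 AND x1 = False AND True = False
(x2 AND x1) IFF x1 = False IFF True = False
((x2 AND x1) IFF x1) XOR x1 = False XOR True = True
NOT ((((x2 IMPLIES x1) IMPLIES x1) XOR x2) XOR ((x1 IFF x2) XOR (x2 XOR (x2 OR x1)))) XOR (((x2 AND x1) IFF x1) XOR x1) = True XOR True = False
x1 XOR x2 = True XOR False = True
(NOT ((((x2 IMPLIES x1) IMPLIES x1) XOR x2) XOR ((x1 IFF x2) XOR (x2 XOR (x2 OR x1)))) XOR (((x2 AND x1) IFF x1) XOR x1)) IMPLIES (x1 XOR x2) = False IMPLIES True = True

True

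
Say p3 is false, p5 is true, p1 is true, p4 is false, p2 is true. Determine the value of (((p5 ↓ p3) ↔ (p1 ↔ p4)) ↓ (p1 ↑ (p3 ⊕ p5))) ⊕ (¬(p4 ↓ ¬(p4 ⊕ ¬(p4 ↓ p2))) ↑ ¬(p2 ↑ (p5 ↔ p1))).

True

p5 ↓ p3 = True ↓ False = False
p1 ↔ p4 = True ↔ False = False
(p5 ↓ p3) ↔ (p1 ↔ p4) = False ↔ False = True
p3 ⊕ p5 = False ⊕ True = True
p1 ↑ (p3 ⊕ p5) = True ↑ True = False
((p5 ↓ p3) ↔ (p1 ↔ p4)) ↓ (p1 ↑ (p3 ⊕ p5)) = True ↓ False = False
p4 ↓ p2 = False ↓ True = False
¬(p4 ↓ p2) = ¬False = True
p4 ⊕ ¬(p4 ↓ p2) = False ⊕ True = True
¬(p4 ⊕ ¬(p4 ↓ p2)) = ¬True = False
p4 ↓ ¬(p4 ⊕ ¬(p4 ↓ p2)) = False ↓ False = True
¬(p4 ↓ ¬(p4 ⊕ ¬(p4 ↓ p2))) = ¬True = False
p5 ↔ p1 = True ↔ True = True
p2 ↑ (p5 ↔ p1) = True ↑ True = False
¬(p2 ↑ (p5 ↔ p1)) = ¬False = True
¬(p4 ↓ ¬(p4 ⊕ ¬(p4 ↓ p2))) ↑ ¬(p2 ↑ (p5 ↔ p1)) = False ↑ True = True
(((p5 ↓ p3) ↔ (p1 ↔ p4)) ↓ (p1 ↑ (p3 ⊕ p5))) ⊕ (¬(p4 ↓ ¬(p4 ⊕ ¬(p4 ↓ p2))) ↑ ¬(p2 ↑ (p5 ↔ p1))) = False ⊕ True = True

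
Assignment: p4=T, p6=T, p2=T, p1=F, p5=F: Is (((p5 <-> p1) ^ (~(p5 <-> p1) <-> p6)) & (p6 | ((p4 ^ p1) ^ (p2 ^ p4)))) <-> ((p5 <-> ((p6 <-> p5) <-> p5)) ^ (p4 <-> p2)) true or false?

Substituting p4=T, p6=T, p2=T, p1=F, p5=F:
p5 <-> p1 = F <-> F = T
p5 <-> p1 = F <-> F = T
~(p5 <-> p1) = ~T = F
~(p5 <-> p1) <-> p6 = F <-> T = F
(p5 <-> p1) ^ (~(p5 <-> p1) <-> p6) = T ^ F = T
p4 ^ p1 = T ^ F = T
p2 ^ p4 = T ^ T = F
(p4 ^ p1) ^ (p2 ^ p4) = T ^ F = T
p6 | ((p4 ^ p1) ^ (p2 ^ p4)) = T | T = T
((p5 <-> p1) ^ (~(p5 <-> p1) <-> p6)) & (p6 | ((p4 ^ p1) ^ (p2 ^ p4))) = T & T = T
p6 <-> p5 = T <-> F = F
(p6 <-> p5) <-> p5 = F <-> F = T
p5 <-> ((p6 <-> p5) <-> p5) = F <-> T = F
p4 <-> p2 = T <-> T = T
(p5 <-> ((p6 <-> p5) <-> p5)) ^ (p4 <-> p2) = F ^ T = T
(((p5 <-> p1) ^ (~(p5 <-> p1) <-> p6)) & (p6 | ((p4 ^ p1) ^ (p2 ^ p4)))) <-> ((p5 <-> ((p6 <-> p5) <-> p5)) ^ (p4 <-> p2)) = T <-> T = T

T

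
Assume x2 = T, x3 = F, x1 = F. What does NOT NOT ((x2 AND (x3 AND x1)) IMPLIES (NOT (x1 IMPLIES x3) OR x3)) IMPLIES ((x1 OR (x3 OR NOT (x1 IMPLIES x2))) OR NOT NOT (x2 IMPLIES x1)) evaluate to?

x3 AND x1 = F AND F = F
x2 AND (x3 AND x1) = T AND F = F
x1 IMPLIES x3 = F IMPLIES F = T
NOT (x1 IMPLIES x3) = NOT T = F
NOT (x1 IMPLIES x3) OR x3 = F OR F = F
(x2 AND (x3 AND x1)) IMPLIES (NOT (x1 IMPLIES x3) OR x3) = F IMPLIES F = T
NOT ((x2 AND (x3 AND x1)) IMPLIES (NOT (x1 IMPLIES x3) OR x3)) = NOT T = F
NOT NOT ((x2 AND (x3 AND x1)) IMPLIES (NOT (x1 IMPLIES x3) OR x3)) = NOT F = T
x1 IMPLIES x2 = F IMPLIES T = T
NOT (x1 IMPLIES x2) = NOT T = F
x3 OR NOT (x1 IMPLIES x2) = F OR F = F
x1 OR (x3 OR NOT (x1 IMPLIES x2)) = F OR F = F
x2 IMPLIES x1 = T IMPLIES F = F
NOT (x2 IMPLIES x1) = NOT F = T
NOT NOT (x2 IMPLIES x1) = NOT T = F
(x1 OR (x3 OR NOT (x1 IMPLIES x2))) OR NOT NOT (x2 IMPLIES x1) = F OR F = F
NOT NOT ((x2 AND (x3 AND x1)) IMPLIES (NOT (x1 IMPLIES x3) OR x3)) IMPLIES ((x1 OR (x3 OR NOT (x1 IMPLIES x2))) OR NOT NOT (x2 IMPLIES x1)) = T IMPLIES F = F

F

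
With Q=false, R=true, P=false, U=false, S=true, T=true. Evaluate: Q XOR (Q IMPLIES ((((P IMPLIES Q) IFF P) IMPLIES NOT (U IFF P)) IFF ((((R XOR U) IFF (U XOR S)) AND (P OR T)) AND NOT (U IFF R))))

Substituting Q=false, R=true, P=false, U=false, S=true, T=true:
P IMPLIES Q = false IMPLIES false = true
(P IMPLIES Q) IFF P = true IFF false = false
U IFF P = false IFF false = true
NOT (U IFF P) = NOT true = false
((P IMPLIES Q) IFF P) IMPLIES NOT (U IFF P) = false IMPLIES false = true
R XOR U = true XOR false = true
U XOR S = false XOR true = true
(R XOR U) IFF (U XOR S) = true IFF true = true
P OR T = false OR true = true
((R XOR U) IFF (U XOR S)) AND (P OR T) = true AND true = true
U IFF R = false IFF true = false
NOT (U IFF R) = NOT false = true
(((R XOR U) IFF (U XOR S)) AND (P OR T)) AND NOT (U IFF R) = true AND true = true
(((P IMPLIES Q) IFF P) IMPLIES NOT (U IFF P)) IFF ((((R XOR U) IFF (U XOR S)) AND (P OR T)) AND NOT (U IFF R)) = true IFF true = true
Q IMPLIES ((((P IMPLIES Q) IFF P) IMPLIES NOT (U IFF P)) IFF ((((R XOR U) IFF (U XOR S)) AND (P OR T)) AND NOT (U IFF R))) = false IMPLIES true = true
Q XOR (Q IMPLIES ((((P IMPLIES Q) IFF P) IMPLIES NOT (U IFF P)) IFF ((((R XOR U) IFF (U XOR S)) AND (P OR T)) AND NOT (U IFF R)))) = false XOR true = true

true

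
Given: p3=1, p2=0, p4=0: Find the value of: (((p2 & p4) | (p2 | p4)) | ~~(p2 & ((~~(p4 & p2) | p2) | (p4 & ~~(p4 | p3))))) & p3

p2 & p4 = 0 & 0 = 0
p2 | p4 = 0 | 0 = 0
(p2 & p4) | (p2 | p4) = 0 | 0 = 0
p4 & p2 = 0 & 0 = 0
~(p4 & p2) = ~0 = 1
~~(p4 & p2) = ~1 = 0
~~(p4 & p2) | p2 = 0 | 0 = 0
p4 | p3 = 0 | 1 = 1
~(p4 | p3) = ~1 = 0
~~(p4 | p3) = ~0 = 1
p4 & ~~(p4 | p3) = 0 & 1 = 0
(~~(p4 & p2) | p2) | (p4 & ~~(p4 | p3)) = 0 | 0 = 0
p2 & ((~~(p4 & p2) | p2) | (p4 & ~~(p4 | p3))) = 0 & 0 = 0
~(p2 & ((~~(p4 & p2) | p2) | (p4 & ~~(p4 | p3)))) = ~0 = 1
~~(p2 & ((~~(p4 & p2) | p2) | (p4 & ~~(p4 | p3)))) = ~1 = 0
((p2 & p4) | (p2 | p4)) | ~~(p2 & ((~~(p4 & p2) | p2) | (p4 & ~~(p4 | p3)))) = 0 | 0 = 0
(((p2 & p4) | (p2 | p4)) | ~~(p2 & ((~~(p4 & p2) | p2) | (p4 & ~~(p4 | p3))))) & p3 = 0 & 1 = 0

0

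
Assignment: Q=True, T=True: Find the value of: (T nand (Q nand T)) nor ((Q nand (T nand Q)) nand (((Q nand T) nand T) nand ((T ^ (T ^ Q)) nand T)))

False

Q nand T = True nand True = False
T nand (Q nand T) = True nand False = True
T nand Q = True nand True = False
Q nand (T nand Q) = True nand False = True
Q nand T = True nand True = False
(Q nand T) nand T = False nand True = True
T ^ Q = True ^ True = False
T ^ (T ^ Q) = True ^ False = True
(T ^ (T ^ Q)) nand T = True nand True = False
((Q nand T) nand T) nand ((T ^ (T ^ Q)) nand T) = True nand False = True
(Q nand (T nand Q)) nand (((Q nand T) nand T) nand ((T ^ (T ^ Q)) nand T)) = True nand True = False
(T nand (Q nand T)) nor ((Q nand (T nand Q)) nand (((Q nand T) nand T) nand ((T ^ (T ^ Q)) nand T))) = True nor False = False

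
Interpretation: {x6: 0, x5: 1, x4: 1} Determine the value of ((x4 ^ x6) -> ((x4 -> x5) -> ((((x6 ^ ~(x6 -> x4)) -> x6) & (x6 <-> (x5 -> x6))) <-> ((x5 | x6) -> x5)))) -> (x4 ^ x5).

0

x4 ^ x6 = 1 ^ 0 = 1
x4 -> x5 = 1 -> 1 = 1
x6 -> x4 = 0 -> 1 = 1
~(x6 -> x4) = ~1 = 0
x6 ^ ~(x6 -> x4) = 0 ^ 0 = 0
(x6 ^ ~(x6 -> x4)) -> x6 = 0 -> 0 = 1
x5 -> x6 = 1 -> 0 = 0
x6 <-> (x5 -> x6) = 0 <-> 0 = 1
((x6 ^ ~(x6 -> x4)) -> x6) & (x6 <-> (x5 -> x6)) = 1 & 1 = 1
x5 | x6 = 1 | 0 = 1
(x5 | x6) -> x5 = 1 -> 1 = 1
(((x6 ^ ~(x6 -> x4)) -> x6) & (x6 <-> (x5 -> x6))) <-> ((x5 | x6) -> x5) = 1 <-> 1 = 1
(x4 -> x5) -> ((((x6 ^ ~(x6 -> x4)) -> x6) & (x6 <-> (x5 -> x6))) <-> ((x5 | x6) -> x5)) = 1 -> 1 = 1
(x4 ^ x6) -> ((x4 -> x5) -> ((((x6 ^ ~(x6 -> x4)) -> x6) & (x6 <-> (x5 -> x6))) <-> ((x5 | x6) -> x5))) = 1 -> 1 = 1
x4 ^ x5 = 1 ^ 1 = 0
((x4 ^ x6) -> ((x4 -> x5) -> ((((x6 ^ ~(x6 -> x4)) -> x6) & (x6 <-> (x5 -> x6))) <-> ((x5 | x6) -> x5)))) -> (x4 ^ x5) = 1 -> 0 = 0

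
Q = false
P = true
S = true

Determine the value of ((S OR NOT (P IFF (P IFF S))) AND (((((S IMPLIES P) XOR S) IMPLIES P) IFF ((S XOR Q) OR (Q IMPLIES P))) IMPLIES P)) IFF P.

true

P IFF S = true IFF true = true
P IFF (P IFF S) = true IFF true = true
NOT (P IFF (P IFF S)) = NOT true = false
S OR NOT (P IFF (P IFF S)) = true OR false = true
S IMPLIES P = true IMPLIES true = true
(S IMPLIES P) XOR S = true XOR true = false
((S IMPLIES P) XOR S) IMPLIES P = false IMPLIES true = true
S XOR Q = true XOR false = true
Q IMPLIES P = false IMPLIES true = true
(S XOR Q) OR (Q IMPLIES P) = true OR true = true
(((S IMPLIES P) XOR S) IMPLIES P) IFF ((S XOR Q) OR (Q IMPLIES P)) = true IFF true = true
((((S IMPLIES P) XOR S) IMPLIES P) IFF ((S XOR Q) OR (Q IMPLIES P))) IMPLIES P = true IMPLIES true = true
(S OR NOT (P IFF (P IFF S))) AND (((((S IMPLIES P) XOR S) IMPLIES P) IFF ((S XOR Q) OR (Q IMPLIES P))) IMPLIES P) = true AND true = true
((S OR NOT (P IFF (P IFF S))) AND (((((S IMPLIES P) XOR S) IMPLIES P) IFF ((S XOR Q) OR (Q IMPLIES P))) IMPLIES P)) IFF P = true IFF true = true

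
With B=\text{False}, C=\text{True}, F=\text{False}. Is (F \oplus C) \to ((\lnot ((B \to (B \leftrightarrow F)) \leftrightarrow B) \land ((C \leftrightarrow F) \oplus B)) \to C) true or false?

\text{True}

F \oplus C = \text{False} \oplus \text{True} = \text{True}
B \leftrightarrow F = \text{False} \leftrightarrow \text{False} = \text{True}
B \to (B \leftrightarrow F) = \text{False} \to \text{True} = \text{True}
(B \to (B \leftrightarrow F)) \leftrightarrow B = \text{True} \leftrightarrow \text{False} = \text{False}
\lnot ((B \to (B \leftrightarrow F)) \leftrightarrow B) = \lnot \text{False} = \text{True}
C \leftrightarrow F = \text{True} \leftrightarrow \text{False} = \text{False}
(C \leftrightarrow F) \oplus B = \text{False} \oplus \text{False} = \text{False}
\lnot ((B \to (B \leftrightarrow F)) \leftrightarrow B) \land ((C \leftrightarrow F) \oplus B) = \text{True} \land \text{False} = \text{False}
(\lnot ((B \to (B \leftrightarrow F)) \leftrightarrow B) \land ((C \leftrightarrow F) \oplus B)) \to C = \text{False} \to \text{True} = \text{True}
(F \oplus C) \to ((\lnot ((B \to (B \leftrightarrow F)) \leftrightarrow B) \land ((C \leftrightarrow F) \oplus B)) \to C) = \text{True} \to \text{True} = \text{True}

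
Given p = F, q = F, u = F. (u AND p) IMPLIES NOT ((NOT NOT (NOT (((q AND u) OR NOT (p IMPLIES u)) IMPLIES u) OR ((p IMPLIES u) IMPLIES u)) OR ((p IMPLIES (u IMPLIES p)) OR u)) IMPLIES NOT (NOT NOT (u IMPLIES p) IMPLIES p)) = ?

T

Substituting p=F, q=F, u=F:
u AND p = F AND F = F
q AND u = F AND F = F
p IMPLIES u = F IMPLIES F = T
NOT (p IMPLIES u) = NOT T = F
(q AND u) OR NOT (p IMPLIES u) = F OR F = F
((q AND u) OR NOT (p IMPLIES u)) IMPLIES u = F IMPLIES F = T
NOT (((q AND u) OR NOT (p IMPLIES u)) IMPLIES u) = NOT T = F
p IMPLIES u = F IMPLIES F = T
(p IMPLIES u) IMPLIES u = T IMPLIES F = F
NOT (((q AND u) OR NOT (p IMPLIES u)) IMPLIES u) OR ((p IMPLIES u) IMPLIES u) = F OR F = F
NOT (NOT (((q AND u) OR NOT (p IMPLIES u)) IMPLIES u) OR ((p IMPLIES u) IMPLIES u)) = NOT F = T
NOT NOT (NOT (((q AND u) OR NOT (p IMPLIES u)) IMPLIES u) OR ((p IMPLIES u) IMPLIES u)) = NOT T = F
u IMPLIES p = F IMPLIES F = T
p IMPLIES (u IMPLIES p) = F IMPLIES T = T
(p IMPLIES (u IMPLIES p)) OR u = T OR F = T
NOT NOT (NOT (((q AND u) OR NOT (p IMPLIES u)) IMPLIES u) OR ((p IMPLIES u) IMPLIES u)) OR ((p IMPLIES (u IMPLIES p)) OR u) = F OR T = T
u IMPLIES p = F IMPLIES F = T
NOT (u IMPLIES p) = NOT T = F
NOT NOT (u IMPLIES p) = NOT F = T
NOT NOT (u IMPLIES p) IMPLIES p = T IMPLIES F = F
NOT (NOT NOT (u IMPLIES p) IMPLIES p) = NOT F = T
(NOT NOT (NOT (((q AND u) OR NOT (p IMPLIES u)) IMPLIES u) OR ((p IMPLIES u) IMPLIES u)) OR ((p IMPLIES (u IMPLIES p)) OR u)) IMPLIES NOT (NOT NOT (u IMPLIES p) IMPLIES p) = T IMPLIES T = T
NOT ((NOT NOT (NOT (((q AND u) OR NOT (p IMPLIES u)) IMPLIES u) OR ((p IMPLIES u) IMPLIES u)) OR ((p IMPLIES (u IMPLIES p)) OR u)) IMPLIES NOT (NOT NOT (u IMPLIES p) IMPLIES p)) = NOT T = F
(u AND p) IMPLIES NOT ((NOT NOT (NOT (((q AND u) OR NOT (p IMPLIES u)) IMPLIES u) OR ((p IMPLIES u) IMPLIES u)) OR ((p IMPLIES (u IMPLIES p)) OR u)) IMPLIES NOT (NOT NOT (u IMPLIES p) IMPLIES p)) = F IMPLIES F = T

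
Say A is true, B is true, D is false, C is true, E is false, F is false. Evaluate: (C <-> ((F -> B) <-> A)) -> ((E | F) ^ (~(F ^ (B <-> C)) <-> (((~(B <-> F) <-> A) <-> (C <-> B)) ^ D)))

False

F -> B = False -> True = True
(F -> B) <-> A = True <-> True = True
C <-> ((F -> B) <-> A) = True <-> True = True
E | F = False | False = False
B <-> C = True <-> True = True
F ^ (B <-> C) = False ^ True = True
~(F ^ (B <-> C)) = ~True = False
B <-> F = True <-> False = False
~(B <-> F) = ~False = True
~(B <-> F) <-> A = True <-> True = True
C <-> B = True <-> True = True
(~(B <-> F) <-> A) <-> (C <-> B) = True <-> True = True
((~(B <-> F) <-> A) <-> (C <-> B)) ^ D = True ^ False = True
~(F ^ (B <-> C)) <-> (((~(B <-> F) <-> A) <-> (C <-> B)) ^ D) = False <-> True = False
(E | F) ^ (~(F ^ (B <-> C)) <-> (((~(B <-> F) <-> A) <-> (C <-> B)) ^ D)) = False ^ False = False
(C <-> ((F -> B) <-> A)) -> ((E | F) ^ (~(F ^ (B <-> C)) <-> (((~(B <-> F) <-> A) <-> (C <-> B)) ^ D))) = True -> False = False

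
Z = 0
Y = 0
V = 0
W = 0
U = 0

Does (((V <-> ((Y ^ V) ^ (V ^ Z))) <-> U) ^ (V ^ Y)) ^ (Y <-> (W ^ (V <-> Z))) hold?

Y ^ V = 0 ^ 0 = 0
V ^ Z = 0 ^ 0 = 0
(Y ^ V) ^ (V ^ Z) = 0 ^ 0 = 0
V <-> ((Y ^ V) ^ (V ^ Z)) = 0 <-> 0 = 1
(V <-> ((Y ^ V) ^ (V ^ Z))) <-> U = 1 <-> 0 = 0
V ^ Y = 0 ^ 0 = 0
((V <-> ((Y ^ V) ^ (V ^ Z))) <-> U) ^ (V ^ Y) = 0 ^ 0 = 0
V <-> Z = 0 <-> 0 = 1
W ^ (V <-> Z) = 0 ^ 1 = 1
Y <-> (W ^ (V <-> Z)) = 0 <-> 1 = 0
(((V <-> ((Y ^ V) ^ (V ^ Z))) <-> U) ^ (V ^ Y)) ^ (Y <-> (W ^ (V <-> Z))) = 0 ^ 0 = 0

0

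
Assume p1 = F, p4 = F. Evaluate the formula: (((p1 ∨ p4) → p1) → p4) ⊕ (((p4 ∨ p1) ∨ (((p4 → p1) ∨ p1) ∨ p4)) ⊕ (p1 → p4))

F

p1 ∨ p4 = F ∨ F = F
(p1 ∨ p4) → p1 = F → F = T
((p1 ∨ p4) → p1) → p4 = T → F = F
p4 ∨ p1 = F ∨ F = F
p4 → p1 = F → F = T
(p4 → p1) ∨ p1 = T ∨ F = T
((p4 → p1) ∨ p1) ∨ p4 = T ∨ F = T
(p4 ∨ p1) ∨ (((p4 → p1) ∨ p1) ∨ p4) = F ∨ T = T
p1 → p4 = F → F = T
((p4 ∨ p1) ∨ (((p4 → p1) ∨ p1) ∨ p4)) ⊕ (p1 → p4) = T ⊕ T = F
(((p1 ∨ p4) → p1) → p4) ⊕ (((p4 ∨ p1) ∨ (((p4 → p1) ∨ p1) ∨ p4)) ⊕ (p1 → p4)) = F ⊕ F = F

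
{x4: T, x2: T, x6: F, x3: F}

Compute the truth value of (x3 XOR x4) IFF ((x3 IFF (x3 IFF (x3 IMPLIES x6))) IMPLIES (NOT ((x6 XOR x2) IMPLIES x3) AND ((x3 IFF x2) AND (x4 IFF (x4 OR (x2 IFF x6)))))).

Substituting x4=T, x2=T, x6=F, x3=F:
x3 XOR x4 = F XOR T = T
x3 IMPLIES x6 = F IMPLIES F = T
x3 IFF (x3 IMPLIES x6) = F IFF T = F
x3 IFF (x3 IFF (x3 IMPLIES x6)) = F IFF F = T
x6 XOR x2 = F XOR T = T
(x6 XOR x2) IMPLIES x3 = T IMPLIES F = F
NOT ((x6 XOR x2) IMPLIES x3) = NOT F = T
x3 IFF x2 = F IFF T = F
x2 IFF x6 = T IFF F = F
x4 OR (x2 IFF x6) = T OR F = T
x4 IFF (x4 OR (x2 IFF x6)) = T IFF T = T
(x3 IFF x2) AND (x4 IFF (x4 OR (x2 IFF x6))) = F AND T = F
NOT ((x6 XOR x2) IMPLIES x3) AND ((x3 IFF x2) AND (x4 IFF (x4 OR (x2 IFF x6)))) = T AND F = F
(x3 IFF (x3 IFF (x3 IMPLIES x6))) IMPLIES (NOT ((x6 XOR x2) IMPLIES x3) AND ((x3 IFF x2) AND (x4 IFF (x4 OR (x2 IFF x6))))) = T IMPLIES F = F
(x3 XOR x4) IFF ((x3 IFF (x3 IFF (x3 IMPLIES x6))) IMPLIES (NOT ((x6 XOR x2) IMPLIES x3) AND ((x3 IFF x2) AND (x4 IFF (x4 OR (x2 IFF x6)))))) = T IFF F = F

F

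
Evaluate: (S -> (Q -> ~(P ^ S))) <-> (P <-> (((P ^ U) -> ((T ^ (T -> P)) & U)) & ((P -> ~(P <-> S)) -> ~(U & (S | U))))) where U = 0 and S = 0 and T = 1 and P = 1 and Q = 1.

P ^ S = 1 ^ 0 = 1
~(P ^ S) = ~1 = 0
Q -> ~(P ^ S) = 1 -> 0 = 0
S -> (Q -> ~(P ^ S)) = 0 -> 0 = 1
P ^ U = 1 ^ 0 = 1
T -> P = 1 -> 1 = 1
T ^ (T -> P) = 1 ^ 1 = 0
(T ^ (T -> P)) & U = 0 & 0 = 0
(P ^ U) -> ((T ^ (T -> P)) & U) = 1 -> 0 = 0
P <-> S = 1 <-> 0 = 0
~(P <-> S) = ~0 = 1
P -> ~(P <-> S) = 1 -> 1 = 1
S | U = 0 | 0 = 0
U & (S | U) = 0 & 0 = 0
~(U & (S | U)) = ~0 = 1
(P -> ~(P <-> S)) -> ~(U & (S | U)) = 1 -> 1 = 1
((P ^ U) -> ((T ^ (T -> P)) & U)) & ((P -> ~(P <-> S)) -> ~(U & (S | U))) = 0 & 1 = 0
P <-> (((P ^ U) -> ((T ^ (T -> P)) & U)) & ((P -> ~(P <-> S)) -> ~(U & (S | U)))) = 1 <-> 0 = 0
(S -> (Q -> ~(P ^ S))) <-> (P <-> (((P ^ U) -> ((T ^ (T -> P)) & U)) & ((P -> ~(P <-> S)) -> ~(U & (S | U))))) = 1 <-> 0 = 0

0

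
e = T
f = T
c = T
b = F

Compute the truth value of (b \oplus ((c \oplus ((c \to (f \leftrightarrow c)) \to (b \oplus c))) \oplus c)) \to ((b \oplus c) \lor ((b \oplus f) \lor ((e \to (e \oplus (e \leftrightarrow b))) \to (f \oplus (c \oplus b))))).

f \leftrightarrow c = T \leftrightarrow T = T
c \to (f \leftrightarrow c) = T \to T = T
b \oplus c = F \oplus T = T
(c \to (f \leftrightarrow c)) \to (b \oplus c) = T \to T = T
c \oplus ((c \to (f \leftrightarrow c)) \to (b \oplus c)) = T \oplus T = F
(c \oplus ((c \to (f \leftrightarrow c)) \to (b \oplus c))) \oplus c = F \oplus T = T
b \oplus ((c \oplus ((c \to (f \leftrightarrow c)) \to (b \oplus c))) \oplus c) = F \oplus T = T
b \oplus c = F \oplus T = T
b \oplus f = F \oplus T = T
e \leftrightarrow b = T \leftrightarrow F = F
e \oplus (e \leftrightarrow b) = T \oplus F = T
e \to (e \oplus (e \leftrightarrow b)) = T \to T = T
c \oplus b = T \oplus F = T
f \oplus (c \oplus b) = T \oplus T = F
(e \to (e \oplus (e \leftrightarrow b))) \to (f \oplus (c \oplus b)) = T \to F = F
(b \oplus f) \lor ((e \to (e \oplus (e \leftrightarrow b))) \to (f \oplus (c \oplus b))) = T \lor F = T
(b \oplus c) \lor ((b \oplus f) \lor ((e \to (e \oplus (e \leftrightarrow b))) \to (f \oplus (c \oplus b)))) = T \lor T = T
(b \oplus ((c \oplus ((c \to (f \leftrightarrow c)) \to (b \oplus c))) \oplus c)) \to ((b \oplus c) \lor ((b \oplus f) \lor ((e \to (e \oplus (e \leftrightarrow b))) \to (f \oplus (c \oplus b))))) = T \to T = T

T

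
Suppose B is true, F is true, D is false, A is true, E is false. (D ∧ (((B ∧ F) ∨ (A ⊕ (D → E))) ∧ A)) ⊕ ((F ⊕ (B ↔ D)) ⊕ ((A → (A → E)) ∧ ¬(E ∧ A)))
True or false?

Substituting B=True, F=True, D=False, A=True, E=False:
B ∧ F = True ∧ True = True
D → E = False → False = True
A ⊕ (D → E) = True ⊕ True = False
(B ∧ F) ∨ (A ⊕ (D → E)) = True ∨ False = True
((B ∧ F) ∨ (A ⊕ (D → E))) ∧ A = True ∧ True = True
D ∧ (((B ∧ F) ∨ (A ⊕ (D → E))) ∧ A) = False ∧ True = False
B ↔ D = True ↔ False = False
F ⊕ (B ↔ D) = True ⊕ False = True
A → E = True → False = False
A → (A → E) = True → False = False
E ∧ A = False ∧ True = False
¬(E ∧ A) = ¬False = True
(A → (A → E)) ∧ ¬(E ∧ A) = False ∧ True = False
(F ⊕ (B ↔ D)) ⊕ ((A → (A → E)) ∧ ¬(E ∧ A)) = True ⊕ False = True
(D ∧ (((B ∧ F) ∨ (A ⊕ (D → E))) ∧ A)) ⊕ ((F ⊕ (B ↔ D)) ⊕ ((A → (A → E)) ∧ ¬(E ∧ A))) = False ⊕ True = True

True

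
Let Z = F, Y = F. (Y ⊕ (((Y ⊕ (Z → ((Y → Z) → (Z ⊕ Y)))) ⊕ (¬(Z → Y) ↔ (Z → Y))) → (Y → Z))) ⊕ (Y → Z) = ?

Y → Z = F → F = T
Z ⊕ Y = F ⊕ F = F
(Y → Z) → (Z ⊕ Y) = T → F = F
Z → ((Y → Z) → (Z ⊕ Y)) = F → F = T
Y ⊕ (Z → ((Y → Z) → (Z ⊕ Y))) = F ⊕ T = T
Z → Y = F → F = T
¬(Z → Y) = ¬T = F
Z → Y = F → F = T
¬(Z → Y) ↔ (Z → Y) = F ↔ T = F
(Y ⊕ (Z → ((Y → Z) → (Z ⊕ Y)))) ⊕ (¬(Z → Y) ↔ (Z → Y)) = T ⊕ F = T
Y → Z = F → F = T
((Y ⊕ (Z → ((Y → Z) → (Z ⊕ Y)))) ⊕ (¬(Z → Y) ↔ (Z → Y))) → (Y → Z) = T → T = T
Y ⊕ (((Y ⊕ (Z → ((Y → Z) → (Z ⊕ Y)))) ⊕ (¬(Z → Y) ↔ (Z → Y))) → (Y → Z)) = F ⊕ T = T
Y → Z = F → F = T
(Y ⊕ (((Y ⊕ (Z → ((Y → Z) → (Z ⊕ Y)))) ⊕ (¬(Z → Y) ↔ (Z → Y))) → (Y → Z))) ⊕ (Y → Z) = T ⊕ T = F

F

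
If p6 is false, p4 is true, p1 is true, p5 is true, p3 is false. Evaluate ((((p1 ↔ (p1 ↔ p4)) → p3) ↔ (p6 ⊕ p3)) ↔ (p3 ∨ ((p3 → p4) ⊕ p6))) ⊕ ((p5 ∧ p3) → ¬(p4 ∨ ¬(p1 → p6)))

p1 ↔ p4 = True ↔ True = True
p1 ↔ (p1 ↔ p4) = True ↔ True = True
(p1 ↔ (p1 ↔ p4)) → p3 = True → False = False
p6 ⊕ p3 = False ⊕ False = False
((p1 ↔ (p1 ↔ p4)) → p3) ↔ (p6 ⊕ p3) = False ↔ False = True
p3 → p4 = False → True = True
(p3 → p4) ⊕ p6 = True ⊕ False = True
p3 ∨ ((p3 → p4) ⊕ p6) = False ∨ True = True
(((p1 ↔ (p1 ↔ p4)) → p3) ↔ (p6 ⊕ p3)) ↔ (p3 ∨ ((p3 → p4) ⊕ p6)) = True ↔ True = True
p5 ∧ p3 = True ∧ False = False
p1 → p6 = True → False = False
¬(p1 → p6) = ¬False = True
p4 ∨ ¬(p1 → p6) = True ∨ True = True
¬(p4 ∨ ¬(p1 → p6)) = ¬True = False
(p5 ∧ p3) → ¬(p4 ∨ ¬(p1 → p6)) = False → False = True
((((p1 ↔ (p1 ↔ p4)) → p3) ↔ (p6 ⊕ p3)) ↔ (p3 ∨ ((p3 → p4) ⊕ p6))) ⊕ ((p5 ∧ p3) → ¬(p4 ∨ ¬(p1 → p6))) = True ⊕ True = False

False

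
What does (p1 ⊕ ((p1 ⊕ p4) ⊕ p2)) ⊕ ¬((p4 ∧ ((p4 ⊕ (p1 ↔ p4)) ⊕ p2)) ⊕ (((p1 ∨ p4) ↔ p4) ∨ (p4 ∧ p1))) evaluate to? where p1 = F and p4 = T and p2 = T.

Substituting p1=F, p4=T, p2=T:
p1 ⊕ p4 = F ⊕ T = T
(p1 ⊕ p4) ⊕ p2 = T ⊕ T = F
p1 ⊕ ((p1 ⊕ p4) ⊕ p2) = F ⊕ F = F
p1 ↔ p4 = F ↔ T = F
p4 ⊕ (p1 ↔ p4) = T ⊕ F = T
(p4 ⊕ (p1 ↔ p4)) ⊕ p2 = T ⊕ T = F
p4 ∧ ((p4 ⊕ (p1 ↔ p4)) ⊕ p2) = T ∧ F = F
p1 ∨ p4 = F ∨ T = T
(p1 ∨ p4) ↔ p4 = T ↔ T = T
p4 ∧ p1 = T ∧ F = F
((p1 ∨ p4) ↔ p4) ∨ (p4 ∧ p1) = T ∨ F = T
(p4 ∧ ((p4 ⊕ (p1 ↔ p4)) ⊕ p2)) ⊕ (((p1 ∨ p4) ↔ p4) ∨ (p4 ∧ p1)) = F ⊕ T = T
¬((p4 ∧ ((p4 ⊕ (p1 ↔ p4)) ⊕ p2)) ⊕ (((p1 ∨ p4) ↔ p4) ∨ (p4 ∧ p1))) = ¬T = F
(p1 ⊕ ((p1 ⊕ p4) ⊕ p2)) ⊕ ¬((p4 ∧ ((p4 ⊕ (p1 ↔ p4)) ⊕ p2)) ⊕ (((p1 ∨ p4) ↔ p4) ∨ (p4 ∧ p1))) = F ⊕ F = F

F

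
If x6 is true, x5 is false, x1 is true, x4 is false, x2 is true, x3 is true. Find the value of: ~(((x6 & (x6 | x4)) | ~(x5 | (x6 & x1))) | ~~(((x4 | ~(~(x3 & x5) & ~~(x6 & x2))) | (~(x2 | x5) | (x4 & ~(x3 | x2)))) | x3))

x6 | x4 = T | F = T
x6 & (x6 | x4) = T & T = T
x6 & x1 = T & T = T
x5 | (x6 & x1) = F | T = T
~(x5 | (x6 & x1)) = ~T = F
(x6 & (x6 | x4)) | ~(x5 | (x6 & x1)) = T | F = T
x3 & x5 = T & F = F
~(x3 & x5) = ~F = T
x6 & x2 = T & T = T
~(x6 & x2) = ~T = F
~~(x6 & x2) = ~F = T
~(x3 & x5) & ~~(x6 & x2) = T & T = T
~(~(x3 & x5) & ~~(x6 & x2)) = ~T = F
x4 | ~(~(x3 & x5) & ~~(x6 & x2)) = F | F = F
x2 | x5 = T | F = T
~(x2 | x5) = ~T = F
x3 | x2 = T | T = T
~(x3 | x2) = ~T = F
x4 & ~(x3 | x2) = F & F = F
~(x2 | x5) | (x4 & ~(x3 | x2)) = F | F = F
(x4 | ~(~(x3 & x5) & ~~(x6 & x2))) | (~(x2 | x5) | (x4 & ~(x3 | x2))) = F | F = F
((x4 | ~(~(x3 & x5) & ~~(x6 & x2))) | (~(x2 | x5) | (x4 & ~(x3 | x2)))) | x3 = F | T = T
~(((x4 | ~(~(x3 & x5) & ~~(x6 & x2))) | (~(x2 | x5) | (x4 & ~(x3 | x2)))) | x3) = ~T = F
~~(((x4 | ~(~(x3 & x5) & ~~(x6 & x2))) | (~(x2 | x5) | (x4 & ~(x3 | x2)))) | x3) = ~F = T
((x6 & (x6 | x4)) | ~(x5 | (x6 & x1))) | ~~(((x4 | ~(~(x3 & x5) & ~~(x6 & x2))) | (~(x2 | x5) | (x4 & ~(x3 | x2)))) | x3) = T | T = T
~(((x6 & (x6 | x4)) | ~(x5 | (x6 & x1))) | ~~(((x4 | ~(~(x3 & x5) & ~~(x6 & x2))) | (~(x2 | x5) | (x4 & ~(x3 | x2)))) | x3)) = ~T = F

F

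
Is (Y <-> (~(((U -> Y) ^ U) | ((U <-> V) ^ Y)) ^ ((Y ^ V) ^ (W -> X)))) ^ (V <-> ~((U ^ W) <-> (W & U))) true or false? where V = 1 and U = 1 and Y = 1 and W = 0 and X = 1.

1

U -> Y = 1 -> 1 = 1
(U -> Y) ^ U = 1 ^ 1 = 0
U <-> V = 1 <-> 1 = 1
(U <-> V) ^ Y = 1 ^ 1 = 0
((U -> Y) ^ U) | ((U <-> V) ^ Y) = 0 | 0 = 0
~(((U -> Y) ^ U) | ((U <-> V) ^ Y)) = ~0 = 1
Y ^ V = 1 ^ 1 = 0
W -> X = 0 -> 1 = 1
(Y ^ V) ^ (W -> X) = 0 ^ 1 = 1
~(((U -> Y) ^ U) | ((U <-> V) ^ Y)) ^ ((Y ^ V) ^ (W -> X)) = 1 ^ 1 = 0
Y <-> (~(((U -> Y) ^ U) | ((U <-> V) ^ Y)) ^ ((Y ^ V) ^ (W -> X))) = 1 <-> 0 = 0
U ^ W = 1 ^ 0 = 1
W & U = 0 & 1 = 0
(U ^ W) <-> (W & U) = 1 <-> 0 = 0
~((U ^ W) <-> (W & U)) = ~0 = 1
V <-> ~((U ^ W) <-> (W & U)) = 1 <-> 1 = 1
(Y <-> (~(((U -> Y) ^ U) | ((U <-> V) ^ Y)) ^ ((Y ^ V) ^ (W -> X)))) ^ (V <-> ~((U ^ W) <-> (W & U))) = 0 ^ 1 = 1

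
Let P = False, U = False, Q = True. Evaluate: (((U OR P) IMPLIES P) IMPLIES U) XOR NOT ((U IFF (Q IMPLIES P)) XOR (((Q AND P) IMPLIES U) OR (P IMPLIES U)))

Substituting P=False, U=False, Q=True:
U OR P = False OR False = False
(U OR P) IMPLIES P = False IMPLIES False = True
((U OR P) IMPLIES P) IMPLIES U = True IMPLIES False = False
Q IMPLIES P = True IMPLIES False = False
U IFF (Q IMPLIES P) = False IFF False = True
Q AND P = True AND False = False
(Q AND P) IMPLIES U = False IMPLIES False = True
P IMPLIES U = False IMPLIES False = True
((Q AND P) IMPLIES U) OR (P IMPLIES U) = True OR True = True
(U IFF (Q IMPLIES P)) XOR (((Q AND P) IMPLIES U) OR (P IMPLIES U)) = True XOR True = False
NOT ((U IFF (Q IMPLIES P)) XOR (((Q AND P) IMPLIES U) OR (P IMPLIES U))) = NOT False = True
(((U OR P) IMPLIES P) IMPLIES U) XOR NOT ((U IFF (Q IMPLIES P)) XOR (((Q AND P) IMPLIES U) OR (P IMPLIES U))) = False XOR True = True

True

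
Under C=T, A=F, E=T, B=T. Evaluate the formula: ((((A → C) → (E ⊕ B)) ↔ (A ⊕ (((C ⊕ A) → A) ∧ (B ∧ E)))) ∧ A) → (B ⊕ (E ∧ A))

T

A → C = F → T = T
E ⊕ B = T ⊕ T = F
(A → C) → (E ⊕ B) = T → F = F
C ⊕ A = T ⊕ F = T
(C ⊕ A) → A = T → F = F
B ∧ E = T ∧ T = T
((C ⊕ A) → A) ∧ (B ∧ E) = F ∧ T = F
A ⊕ (((C ⊕ A) → A) ∧ (B ∧ E)) = F ⊕ F = F
((A → C) → (E ⊕ B)) ↔ (A ⊕ (((C ⊕ A) → A) ∧ (B ∧ E))) = F ↔ F = T
(((A → C) → (E ⊕ B)) ↔ (A ⊕ (((C ⊕ A) → A) ∧ (B ∧ E)))) ∧ A = T ∧ F = F
E ∧ A = T ∧ F = F
B ⊕ (E ∧ A) = T ⊕ F = T
((((A → C) → (E ⊕ B)) ↔ (A ⊕ (((C ⊕ A) → A) ∧ (B ∧ E)))) ∧ A) → (B ⊕ (E ∧ A)) = F → T = T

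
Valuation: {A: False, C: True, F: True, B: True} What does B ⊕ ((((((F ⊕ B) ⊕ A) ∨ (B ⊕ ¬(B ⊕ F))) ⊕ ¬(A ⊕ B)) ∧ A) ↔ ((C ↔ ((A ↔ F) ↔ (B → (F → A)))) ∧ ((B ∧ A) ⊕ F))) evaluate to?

F ⊕ B = True ⊕ True = False
(F ⊕ B) ⊕ A = False ⊕ False = False
B ⊕ F = True ⊕ True = False
¬(B ⊕ F) = ¬False = True
B ⊕ ¬(B ⊕ F) = True ⊕ True = False
((F ⊕ B) ⊕ A) ∨ (B ⊕ ¬(B ⊕ F)) = False ∨ False = False
A ⊕ B = False ⊕ True = True
¬(A ⊕ B) = ¬True = False
(((F ⊕ B) ⊕ A) ∨ (B ⊕ ¬(B ⊕ F))) ⊕ ¬(A ⊕ B) = False ⊕ False = False
((((F ⊕ B) ⊕ A) ∨ (B ⊕ ¬(B ⊕ F))) ⊕ ¬(A ⊕ B)) ∧ A = False ∧ False = False
A ↔ F = False ↔ True = False
F → A = True → False = False
B → (F → A) = True → False = False
(A ↔ F) ↔ (B → (F → A)) = False ↔ False = True
C ↔ ((A ↔ F) ↔ (B → (F → A))) = True ↔ True = True
B ∧ A = True ∧ False = False
(B ∧ A) ⊕ F = False ⊕ True = True
(C ↔ ((A ↔ F) ↔ (B → (F → A)))) ∧ ((B ∧ A) ⊕ F) = True ∧ True = True
(((((F ⊕ B) ⊕ A) ∨ (B ⊕ ¬(B ⊕ F))) ⊕ ¬(A ⊕ B)) ∧ A) ↔ ((C ↔ ((A ↔ F) ↔ (B → (F → A)))) ∧ ((B ∧ A) ⊕ F)) = False ↔ True = False
B ⊕ ((((((F ⊕ B) ⊕ A) ∨ (B ⊕ ¬(B ⊕ F))) ⊕ ¬(A ⊕ B)) ∧ A) ↔ ((C ↔ ((A ↔ F) ↔ (B → (F → A)))) ∧ ((B ∧ A) ⊕ F))) = True ⊕ False = True

True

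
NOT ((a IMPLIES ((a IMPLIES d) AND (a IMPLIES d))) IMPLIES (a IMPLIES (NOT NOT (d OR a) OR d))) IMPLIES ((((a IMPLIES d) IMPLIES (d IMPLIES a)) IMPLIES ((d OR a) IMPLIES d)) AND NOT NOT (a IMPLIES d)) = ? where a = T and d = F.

T

a IMPLIES d = T IMPLIES F = F
a IMPLIES d = T IMPLIES F = F
(a IMPLIES d) AND (a IMPLIES d) = F AND F = F
a IMPLIES ((a IMPLIES d) AND (a IMPLIES d)) = T IMPLIES F = F
d OR a = F OR T = T
NOT (d OR a) = NOT T = F
NOT NOT (d OR a) = NOT F = T
NOT NOT (d OR a) OR d = T OR F = T
a IMPLIES (NOT NOT (d OR a) OR d) = T IMPLIES T = T
(a IMPLIES ((a IMPLIES d) AND (a IMPLIES d))) IMPLIES (a IMPLIES (NOT NOT (d OR a) OR d)) = F IMPLIES T = T
NOT ((a IMPLIES ((a IMPLIES d) AND (a IMPLIES d))) IMPLIES (a IMPLIES (NOT NOT (d OR a) OR d))) = NOT T = F
a IMPLIES d = T IMPLIES F = F
d IMPLIES a = F IMPLIES T = T
(a IMPLIES d) IMPLIES (d IMPLIES a) = F IMPLIES T = T
d OR a = F OR T = T
(d OR a) IMPLIES d = T IMPLIES F = F
((a IMPLIES d) IMPLIES (d IMPLIES a)) IMPLIES ((d OR a) IMPLIES d) = T IMPLIES F = F
a IMPLIES d = T IMPLIES F = F
NOT (a IMPLIES d) = NOT F = T
NOT NOT (a IMPLIES d) = NOT T = F
(((a IMPLIES d) IMPLIES (d IMPLIES a)) IMPLIES ((d OR a) IMPLIES d)) AND NOT NOT (a IMPLIES d) = F AND F = F
NOT ((a IMPLIES ((a IMPLIES d) AND (a IMPLIES d))) IMPLIES (a IMPLIES (NOT NOT (d OR a) OR d))) IMPLIES ((((a IMPLIES d) IMPLIES (d IMPLIES a)) IMPLIES ((d OR a) IMPLIES d)) AND NOT NOT (a IMPLIES d)) = F IMPLIES F = T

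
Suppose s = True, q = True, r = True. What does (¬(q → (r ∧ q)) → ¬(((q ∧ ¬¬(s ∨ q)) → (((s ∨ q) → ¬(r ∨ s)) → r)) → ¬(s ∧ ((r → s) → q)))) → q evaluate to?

r ∧ q = True ∧ True = True
q → (r ∧ q) = True → True = True
¬(q → (r ∧ q)) = ¬True = False
s ∨ q = True ∨ True = True
¬(s ∨ q) = ¬True = False
¬¬(s ∨ q) = ¬False = True
q ∧ ¬¬(s ∨ q) = True ∧ True = True
s ∨ q = True ∨ True = True
r ∨ s = True ∨ True = True
¬(r ∨ s) = ¬True = False
(s ∨ q) → ¬(r ∨ s) = True → False = False
((s ∨ q) → ¬(r ∨ s)) → r = False → True = True
(q ∧ ¬¬(s ∨ q)) → (((s ∨ q) → ¬(r ∨ s)) → r) = True → True = True
r → s = True → True = True
(r → s) → q = True → True = True
s ∧ ((r → s) → q) = True ∧ True = True
¬(s ∧ ((r → s) → q)) = ¬True = False
((q ∧ ¬¬(s ∨ q)) → (((s ∨ q) → ¬(r ∨ s)) → r)) → ¬(s ∧ ((r → s) → q)) = True → False = False
¬(((q ∧ ¬¬(s ∨ q)) → (((s ∨ q) → ¬(r ∨ s)) → r)) → ¬(s ∧ ((r → s) → q))) = ¬False = True
¬(q → (r ∧ q)) → ¬(((q ∧ ¬¬(s ∨ q)) → (((s ∨ q) → ¬(r ∨ s)) → r)) → ¬(s ∧ ((r → s) → q))) = False → True = True
(¬(q → (r ∧ q)) → ¬(((q ∧ ¬¬(s ∨ q)) → (((s ∨ q) → ¬(r ∨ s)) → r)) → ¬(s ∧ ((r → s) → q)))) → q = True → True = True

True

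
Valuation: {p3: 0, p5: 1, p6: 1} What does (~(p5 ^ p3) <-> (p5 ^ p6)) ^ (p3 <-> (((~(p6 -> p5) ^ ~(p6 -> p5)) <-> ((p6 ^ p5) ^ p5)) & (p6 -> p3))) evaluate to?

0

p5 ^ p3 = 1 ^ 0 = 1
~(p5 ^ p3) = ~1 = 0
p5 ^ p6 = 1 ^ 1 = 0
~(p5 ^ p3) <-> (p5 ^ p6) = 0 <-> 0 = 1
p6 -> p5 = 1 -> 1 = 1
~(p6 -> p5) = ~1 = 0
p6 -> p5 = 1 -> 1 = 1
~(p6 -> p5) = ~1 = 0
~(p6 -> p5) ^ ~(p6 -> p5) = 0 ^ 0 = 0
p6 ^ p5 = 1 ^ 1 = 0
(p6 ^ p5) ^ p5 = 0 ^ 1 = 1
(~(p6 -> p5) ^ ~(p6 -> p5)) <-> ((p6 ^ p5) ^ p5) = 0 <-> 1 = 0
p6 -> p3 = 1 -> 0 = 0
((~(p6 -> p5) ^ ~(p6 -> p5)) <-> ((p6 ^ p5) ^ p5)) & (p6 -> p3) = 0 & 0 = 0
p3 <-> (((~(p6 -> p5) ^ ~(p6 -> p5)) <-> ((p6 ^ p5) ^ p5)) & (p6 -> p3)) = 0 <-> 0 = 1
(~(p5 ^ p3) <-> (p5 ^ p6)) ^ (p3 <-> (((~(p6 -> p5) ^ ~(p6 -> p5)) <-> ((p6 ^ p5) ^ p5)) & (p6 -> p3))) = 1 ^ 1 = 0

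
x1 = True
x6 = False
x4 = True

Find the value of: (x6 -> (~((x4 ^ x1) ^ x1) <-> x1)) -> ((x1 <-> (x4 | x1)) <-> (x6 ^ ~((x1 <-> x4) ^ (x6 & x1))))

False

x4 ^ x1 = True ^ True = False
(x4 ^ x1) ^ x1 = False ^ True = True
~((x4 ^ x1) ^ x1) = ~True = False
~((x4 ^ x1) ^ x1) <-> x1 = False <-> True = False
x6 -> (~((x4 ^ x1) ^ x1) <-> x1) = False -> False = True
x4 | x1 = True | True = True
x1 <-> (x4 | x1) = True <-> True = True
x1 <-> x4 = True <-> True = True
x6 & x1 = False & True = False
(x1 <-> x4) ^ (x6 & x1) = True ^ False = True
~((x1 <-> x4) ^ (x6 & x1)) = ~True = False
x6 ^ ~((x1 <-> x4) ^ (x6 & x1)) = False ^ False = False
(x1 <-> (x4 | x1)) <-> (x6 ^ ~((x1 <-> x4) ^ (x6 & x1))) = True <-> False = False
(x6 -> (~((x4 ^ x1) ^ x1) <-> x1)) -> ((x1 <-> (x4 | x1)) <-> (x6 ^ ~((x1 <-> x4) ^ (x6 & x1)))) = True -> False = False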